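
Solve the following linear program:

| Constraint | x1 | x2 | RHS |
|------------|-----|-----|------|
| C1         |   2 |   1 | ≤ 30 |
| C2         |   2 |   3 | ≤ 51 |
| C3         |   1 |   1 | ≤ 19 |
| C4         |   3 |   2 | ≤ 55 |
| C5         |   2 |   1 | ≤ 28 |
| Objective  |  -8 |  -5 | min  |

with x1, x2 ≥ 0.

Evaluate the objective at each vertex of the feasible region:
  z(0, 0) = 0
  z(14, 0) = -112
  z(9, 10) = -122  ←
  z(6, 13) = -113
  z(0, 17) = -85
The minimum is at x1 = 9, x2 = 10.

x1 = 9, x2 = 10, z = -122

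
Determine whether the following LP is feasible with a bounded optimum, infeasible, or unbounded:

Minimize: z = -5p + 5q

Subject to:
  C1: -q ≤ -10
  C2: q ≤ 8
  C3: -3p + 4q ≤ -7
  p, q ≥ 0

Infeasible (no feasible solution exists)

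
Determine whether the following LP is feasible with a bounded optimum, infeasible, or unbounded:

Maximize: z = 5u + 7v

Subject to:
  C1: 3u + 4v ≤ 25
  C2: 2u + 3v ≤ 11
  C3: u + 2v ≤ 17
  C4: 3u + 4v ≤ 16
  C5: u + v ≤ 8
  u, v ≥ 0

Feasible with a bounded optimal solution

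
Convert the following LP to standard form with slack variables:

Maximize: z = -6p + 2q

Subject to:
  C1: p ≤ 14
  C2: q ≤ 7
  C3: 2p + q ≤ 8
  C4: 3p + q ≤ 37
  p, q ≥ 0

max z = -6p + 2q

s.t.
  p + s1 = 14
  q + s2 = 7
  2p + q + s3 = 8
  3p + q + s4 = 37
  p, q, s1, s2, s3, s4 ≥ 0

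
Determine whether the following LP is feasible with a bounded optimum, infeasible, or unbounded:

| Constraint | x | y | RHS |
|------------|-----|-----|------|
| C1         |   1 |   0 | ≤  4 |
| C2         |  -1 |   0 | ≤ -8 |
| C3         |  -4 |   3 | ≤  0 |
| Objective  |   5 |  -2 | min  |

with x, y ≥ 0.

Infeasible (no feasible solution exists)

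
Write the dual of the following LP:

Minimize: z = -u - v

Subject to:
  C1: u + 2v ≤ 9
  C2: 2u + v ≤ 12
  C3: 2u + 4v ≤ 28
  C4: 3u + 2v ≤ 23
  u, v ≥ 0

Primal min cᵀx s.t. Ax ≤ b, x ≥ 0  →  Dual max −bᵀy s.t. Aᵀy ≥ −c, y ≥ 0.

Maximize: z = -9y1 - 12y2 - 28y3 - 23y4

Subject to:
  y1 + 2y2 + 2y3 + 3y4 ≥ 1
  2y1 + y2 + 4y3 + 2y4 ≥ 1
  y1, y2, y3, y4 ≥ 0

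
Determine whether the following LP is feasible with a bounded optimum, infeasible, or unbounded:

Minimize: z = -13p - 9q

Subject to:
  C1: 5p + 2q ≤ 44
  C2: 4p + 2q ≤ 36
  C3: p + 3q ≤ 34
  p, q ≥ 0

Feasible with a bounded optimal solution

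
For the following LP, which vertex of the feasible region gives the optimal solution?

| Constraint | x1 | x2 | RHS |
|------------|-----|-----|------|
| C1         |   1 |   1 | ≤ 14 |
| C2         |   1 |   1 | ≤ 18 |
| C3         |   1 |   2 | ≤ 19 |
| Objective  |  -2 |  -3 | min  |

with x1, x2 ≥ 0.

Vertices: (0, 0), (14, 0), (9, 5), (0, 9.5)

Evaluate the objective at each vertex of the feasible region:
  z(0, 0) = 0
  z(14, 0) = -28
  z(9, 5) = -33  ←
  z(0, 9.5) = -28.5
The minimum is at x1 = 9, x2 = 5.

(9, 5)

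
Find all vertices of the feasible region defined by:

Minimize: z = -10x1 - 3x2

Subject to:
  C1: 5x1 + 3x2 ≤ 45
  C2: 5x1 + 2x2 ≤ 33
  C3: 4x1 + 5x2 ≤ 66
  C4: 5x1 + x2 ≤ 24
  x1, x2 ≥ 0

(0, 0), (4.8, 0), (3, 9), (1.941, 11.65), (0, 13.2)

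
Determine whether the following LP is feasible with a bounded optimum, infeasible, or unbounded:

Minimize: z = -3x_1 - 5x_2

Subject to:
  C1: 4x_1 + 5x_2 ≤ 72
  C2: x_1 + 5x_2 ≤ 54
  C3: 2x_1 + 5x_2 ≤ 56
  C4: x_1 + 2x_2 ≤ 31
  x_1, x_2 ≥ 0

Feasible with a bounded optimal solution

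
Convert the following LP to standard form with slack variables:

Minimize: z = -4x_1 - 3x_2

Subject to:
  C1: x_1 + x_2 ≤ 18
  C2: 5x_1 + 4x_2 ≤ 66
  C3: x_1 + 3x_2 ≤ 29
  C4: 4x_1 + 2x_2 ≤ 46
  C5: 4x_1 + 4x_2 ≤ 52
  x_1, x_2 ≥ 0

min z = -4x_1 - 3x_2

s.t.
  x_1 + x_2 + s1 = 18
  5x_1 + 4x_2 + s2 = 66
  x_1 + 3x_2 + s3 = 29
  4x_1 + 2x_2 + s4 = 46
  4x_1 + 4x_2 + s5 = 52
  x_1, x_2, s1, s2, s3, s4, s5 ≥ 0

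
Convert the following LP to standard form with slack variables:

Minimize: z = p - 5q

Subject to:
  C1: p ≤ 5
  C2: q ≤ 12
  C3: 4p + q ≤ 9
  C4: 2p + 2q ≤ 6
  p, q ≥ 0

min z = p - 5q

s.t.
  p + s1 = 5
  q + s2 = 12
  4p + q + s3 = 9
  2p + 2q + s4 = 6
  p, q, s1, s2, s3, s4 ≥ 0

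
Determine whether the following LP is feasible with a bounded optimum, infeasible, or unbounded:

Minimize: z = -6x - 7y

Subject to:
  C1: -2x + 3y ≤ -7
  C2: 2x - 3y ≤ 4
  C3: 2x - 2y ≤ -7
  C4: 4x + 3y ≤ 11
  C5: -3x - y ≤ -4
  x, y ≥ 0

Infeasible (no feasible solution exists)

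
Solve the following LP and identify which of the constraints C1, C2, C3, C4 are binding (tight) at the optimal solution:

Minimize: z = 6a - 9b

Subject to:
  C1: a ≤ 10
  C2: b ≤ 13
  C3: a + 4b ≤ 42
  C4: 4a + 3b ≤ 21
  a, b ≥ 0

At a = 0, b = 7, compute slack b - a·x for each constraint:
  C1: 10 − 0 = 10  (slack)
  C2: 13 − 7 = 6  (slack)
  C3: 42 − 28 = 14  (slack)
  C4: 21 − 21 = 0  (binding)

Optimal: a = 0, b = 7
Binding: C4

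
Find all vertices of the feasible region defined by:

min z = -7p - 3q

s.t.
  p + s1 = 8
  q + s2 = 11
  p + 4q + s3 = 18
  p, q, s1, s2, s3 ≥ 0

(0, 0), (8, 0), (8, 2.5), (0, 4.5)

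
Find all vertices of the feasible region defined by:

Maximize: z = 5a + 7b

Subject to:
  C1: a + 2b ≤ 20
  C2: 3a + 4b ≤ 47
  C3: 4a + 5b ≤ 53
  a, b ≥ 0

(0, 0), (13.25, 0), (2, 9), (0, 10)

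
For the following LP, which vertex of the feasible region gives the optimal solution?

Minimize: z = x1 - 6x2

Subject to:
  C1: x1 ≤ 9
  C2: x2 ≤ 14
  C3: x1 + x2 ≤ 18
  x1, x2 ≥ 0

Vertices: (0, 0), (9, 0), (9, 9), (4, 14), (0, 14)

Evaluate the objective at each vertex of the feasible region:
  z(0, 0) = 0
  z(9, 0) = 9
  z(9, 9) = -45
  z(4, 14) = -80
  z(0, 14) = -84  ←
The minimum is at x1 = 0, x2 = 14.

(0, 14)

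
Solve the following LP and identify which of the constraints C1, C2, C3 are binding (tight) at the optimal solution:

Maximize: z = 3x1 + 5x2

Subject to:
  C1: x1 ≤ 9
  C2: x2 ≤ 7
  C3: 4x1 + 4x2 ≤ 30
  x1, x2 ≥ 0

At x1 = 0.5, x2 = 7, compute slack b - a·x for each constraint:
  C1: 9 − 0.5 = 8.5  (slack)
  C2: 7 − 7 = 0  (binding)
  C3: 30 − 30 = 0  (binding)

Optimal: x1 = 0.5, x2 = 7
Binding: C2, C3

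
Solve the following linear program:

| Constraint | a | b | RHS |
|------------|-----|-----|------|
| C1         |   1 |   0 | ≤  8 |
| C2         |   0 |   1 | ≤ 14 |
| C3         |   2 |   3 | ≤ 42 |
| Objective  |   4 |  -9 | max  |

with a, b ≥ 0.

Evaluate the objective at each vertex of the feasible region:
  z(0, 0) = 0
  z(8, 0) = 32  ←
  z(8, 8.667) = -46
  z(0, 14) = -126
The maximum is at a = 8, b = 0.

a = 8, b = 0, z = 32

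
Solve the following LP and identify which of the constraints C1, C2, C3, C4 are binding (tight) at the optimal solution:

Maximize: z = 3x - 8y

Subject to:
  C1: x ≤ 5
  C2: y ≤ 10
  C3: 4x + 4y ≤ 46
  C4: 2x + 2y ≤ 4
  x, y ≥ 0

At x = 2, y = 0, compute slack b - a·x for each constraint:
  C1: 5 − 2 = 3  (slack)
  C2: 10 − 0 = 10  (slack)
  C3: 46 − 8 = 38  (slack)
  C4: 4 − 4 = 0  (binding)

Optimal: x = 2, y = 0
Binding: C4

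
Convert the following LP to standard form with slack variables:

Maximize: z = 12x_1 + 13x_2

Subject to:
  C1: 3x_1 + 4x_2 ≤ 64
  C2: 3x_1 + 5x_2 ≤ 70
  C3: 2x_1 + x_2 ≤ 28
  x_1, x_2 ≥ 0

max z = 12x_1 + 13x_2

s.t.
  3x_1 + 4x_2 + s1 = 64
  3x_1 + 5x_2 + s2 = 70
  2x_1 + x_2 + s3 = 28
  x_1, x_2, s1, s2, s3 ≥ 0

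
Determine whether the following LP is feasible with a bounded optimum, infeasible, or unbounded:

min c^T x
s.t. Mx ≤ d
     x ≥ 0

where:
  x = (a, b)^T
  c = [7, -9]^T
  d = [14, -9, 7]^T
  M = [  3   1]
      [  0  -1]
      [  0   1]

Infeasible (no feasible solution exists)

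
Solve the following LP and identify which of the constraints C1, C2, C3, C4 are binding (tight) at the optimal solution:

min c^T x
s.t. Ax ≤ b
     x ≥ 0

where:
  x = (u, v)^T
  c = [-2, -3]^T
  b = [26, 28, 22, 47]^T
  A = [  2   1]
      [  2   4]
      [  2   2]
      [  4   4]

At u = 8, v = 3, compute slack b - a·x for each constraint:
  C1: 26 − 19 = 7  (slack)
  C2: 28 − 28 = 0  (binding)
  C3: 22 − 22 = 0  (binding)
  C4: 47 − 44 = 3  (slack)

Optimal: u = 8, v = 3
Binding: C2, C3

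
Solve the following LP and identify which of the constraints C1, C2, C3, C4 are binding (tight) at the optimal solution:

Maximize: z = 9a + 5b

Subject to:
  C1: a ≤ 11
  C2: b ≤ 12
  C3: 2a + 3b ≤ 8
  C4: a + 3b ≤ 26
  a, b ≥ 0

At a = 4, b = 0, compute slack b - a·x for each constraint:
  C1: 11 − 4 = 7  (slack)
  C2: 12 − 0 = 12  (slack)
  C3: 8 − 8 = 0  (binding)
  C4: 26 − 4 = 22  (slack)

Optimal: a = 4, b = 0
Binding: C3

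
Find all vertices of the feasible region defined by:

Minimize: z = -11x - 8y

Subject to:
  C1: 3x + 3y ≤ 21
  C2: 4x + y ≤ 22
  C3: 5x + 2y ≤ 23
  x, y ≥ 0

(0, 0), (4.6, 0), (3, 4), (0, 7)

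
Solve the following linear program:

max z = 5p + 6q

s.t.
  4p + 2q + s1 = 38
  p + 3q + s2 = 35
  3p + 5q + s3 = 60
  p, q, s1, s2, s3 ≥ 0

Evaluate the objective at each vertex of the feasible region:
  z(0, 0) = 0
  z(9.5, 0) = 47.5
  z(5, 9) = 79  ←
  z(1.25, 11.25) = 73.75
  z(0, 11.67) = 70
The maximum is at p = 5, q = 9.

p = 5, q = 9, z = 79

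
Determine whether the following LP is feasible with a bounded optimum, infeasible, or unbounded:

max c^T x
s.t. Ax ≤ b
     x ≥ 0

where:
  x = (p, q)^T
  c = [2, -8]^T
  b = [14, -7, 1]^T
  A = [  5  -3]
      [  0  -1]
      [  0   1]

Infeasible (no feasible solution exists)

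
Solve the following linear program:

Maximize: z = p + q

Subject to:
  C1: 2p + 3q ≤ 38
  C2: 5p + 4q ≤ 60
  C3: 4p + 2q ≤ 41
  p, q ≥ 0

Evaluate the objective at each vertex of the feasible region:
  z(0, 0) = 0
  z(10.25, 0) = 10.25
  z(7.333, 5.833) = 13.17
  z(4, 10) = 14  ←
  z(0, 12.67) = 12.67
The maximum is at p = 4, q = 10.

p = 4, q = 10, z = 14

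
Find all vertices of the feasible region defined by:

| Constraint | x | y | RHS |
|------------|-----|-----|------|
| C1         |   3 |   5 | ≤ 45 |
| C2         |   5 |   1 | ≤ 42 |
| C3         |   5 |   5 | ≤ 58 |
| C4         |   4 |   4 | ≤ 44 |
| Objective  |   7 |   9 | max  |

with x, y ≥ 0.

(0, 0), (8.4, 0), (7.75, 3.25), (5, 6), (0, 9)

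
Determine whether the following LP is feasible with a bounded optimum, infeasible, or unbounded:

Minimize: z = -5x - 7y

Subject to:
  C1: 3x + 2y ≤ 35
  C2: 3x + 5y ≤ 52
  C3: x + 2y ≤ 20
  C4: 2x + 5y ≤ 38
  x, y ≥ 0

Feasible with a bounded optimal solution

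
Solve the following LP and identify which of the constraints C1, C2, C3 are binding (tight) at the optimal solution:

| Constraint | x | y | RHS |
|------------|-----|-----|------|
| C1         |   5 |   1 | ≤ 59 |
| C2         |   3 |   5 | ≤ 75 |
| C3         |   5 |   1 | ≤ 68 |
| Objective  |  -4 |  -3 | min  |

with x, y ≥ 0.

At x = 10, y = 9, compute slack b - a·x for each constraint:
  C1: 59 − 59 = 0  (binding)
  C2: 75 − 75 = 0  (binding)
  C3: 68 − 59 = 9  (slack)

Optimal: x = 10, y = 9
Binding: C1, C2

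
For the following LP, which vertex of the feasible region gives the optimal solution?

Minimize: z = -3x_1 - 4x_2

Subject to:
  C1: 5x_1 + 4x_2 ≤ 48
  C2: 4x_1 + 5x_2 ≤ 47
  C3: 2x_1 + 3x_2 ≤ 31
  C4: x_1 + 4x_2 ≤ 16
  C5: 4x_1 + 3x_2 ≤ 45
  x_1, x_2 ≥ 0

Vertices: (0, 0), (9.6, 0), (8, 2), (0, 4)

Evaluate the objective at each vertex of the feasible region:
  z(0, 0) = 0
  z(9.6, 0) = -28.8
  z(8, 2) = -32  ←
  z(0, 4) = -16
The minimum is at x_1 = 8, x_2 = 2.

(8, 2)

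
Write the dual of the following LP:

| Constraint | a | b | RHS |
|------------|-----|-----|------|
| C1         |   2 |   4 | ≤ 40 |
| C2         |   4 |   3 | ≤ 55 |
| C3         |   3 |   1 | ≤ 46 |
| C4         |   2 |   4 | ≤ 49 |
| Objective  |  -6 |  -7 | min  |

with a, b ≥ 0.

Primal min cᵀx s.t. Ax ≤ b, x ≥ 0  →  Dual max −bᵀy s.t. Aᵀy ≥ −c, y ≥ 0.

Maximize: z = -40y1 - 55y2 - 46y3 - 49y4

Subject to:
  2y1 + 4y2 + 3y3 + 2y4 ≥ 6
  4y1 + 3y2 + y3 + 4y4 ≥ 7
  y1, y2, y3, y4 ≥ 0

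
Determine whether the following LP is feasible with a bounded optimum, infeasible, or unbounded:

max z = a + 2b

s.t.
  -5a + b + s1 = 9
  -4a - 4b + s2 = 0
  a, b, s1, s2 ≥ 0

Unbounded (objective can increase without bound)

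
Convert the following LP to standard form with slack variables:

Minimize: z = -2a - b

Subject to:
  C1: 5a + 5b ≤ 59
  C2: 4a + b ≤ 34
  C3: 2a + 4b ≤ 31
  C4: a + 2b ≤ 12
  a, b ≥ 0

min z = -2a - b

s.t.
  5a + 5b + s1 = 59
  4a + b + s2 = 34
  2a + 4b + s3 = 31
  a + 2b + s4 = 12
  a, b, s1, s2, s3, s4 ≥ 0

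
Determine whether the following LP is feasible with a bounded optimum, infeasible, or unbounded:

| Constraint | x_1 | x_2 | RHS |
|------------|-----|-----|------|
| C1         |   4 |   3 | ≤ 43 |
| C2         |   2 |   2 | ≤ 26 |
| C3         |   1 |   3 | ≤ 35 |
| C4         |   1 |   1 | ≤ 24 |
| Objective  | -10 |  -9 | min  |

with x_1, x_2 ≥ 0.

Feasible with a bounded optimal solution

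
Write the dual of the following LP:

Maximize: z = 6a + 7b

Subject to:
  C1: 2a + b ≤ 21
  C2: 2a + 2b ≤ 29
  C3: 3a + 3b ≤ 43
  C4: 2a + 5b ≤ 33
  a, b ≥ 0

Primal max cᵀx s.t. Ax ≤ b, x ≥ 0  →  Dual min bᵀy s.t. Aᵀy ≥ c, y ≥ 0.

Minimize: z = 21y1 + 29y2 + 43y3 + 33y4

Subject to:
  2y1 + 2y2 + 3y3 + 2y4 ≥ 6
  y1 + 2y2 + 3y3 + 5y4 ≥ 7
  y1, y2, y3, y4 ≥ 0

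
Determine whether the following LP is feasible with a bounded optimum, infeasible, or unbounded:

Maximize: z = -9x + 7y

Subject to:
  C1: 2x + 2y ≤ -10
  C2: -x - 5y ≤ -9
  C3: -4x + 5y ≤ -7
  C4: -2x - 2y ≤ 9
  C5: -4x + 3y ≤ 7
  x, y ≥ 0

Infeasible (no feasible solution exists)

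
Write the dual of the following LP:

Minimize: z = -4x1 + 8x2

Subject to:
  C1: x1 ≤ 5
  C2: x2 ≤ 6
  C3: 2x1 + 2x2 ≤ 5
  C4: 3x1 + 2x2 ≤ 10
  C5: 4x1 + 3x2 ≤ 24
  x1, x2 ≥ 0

Primal min cᵀx s.t. Ax ≤ b, x ≥ 0  →  Dual max −bᵀy s.t. Aᵀy ≥ −c, y ≥ 0.

Maximize: z = -5y1 - 6y2 - 5y3 - 10y4 - 24y5

Subject to:
  y1 + 2y3 + 3y4 + 4y5 ≥ 4
  y2 + 2y3 + 2y4 + 3y5 ≥ -8
  y1, y2, y3, y4, y5 ≥ 0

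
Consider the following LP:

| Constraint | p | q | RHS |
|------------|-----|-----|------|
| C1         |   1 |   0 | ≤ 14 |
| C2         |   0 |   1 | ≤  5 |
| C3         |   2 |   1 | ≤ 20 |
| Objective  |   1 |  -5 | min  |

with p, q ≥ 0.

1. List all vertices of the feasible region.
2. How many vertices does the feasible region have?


1. (0, 0), (10, 0), (7.5, 5), (0, 5)
2. 4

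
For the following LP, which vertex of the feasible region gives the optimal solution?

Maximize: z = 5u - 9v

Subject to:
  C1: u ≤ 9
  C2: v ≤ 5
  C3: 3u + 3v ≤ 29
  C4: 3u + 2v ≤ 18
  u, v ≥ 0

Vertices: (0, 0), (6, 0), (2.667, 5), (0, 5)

Evaluate the objective at each vertex of the feasible region:
  z(0, 0) = 0
  z(6, 0) = 30  ←
  z(2.667, 5) = -31.67
  z(0, 5) = -45
The maximum is at u = 6, v = 0.

(6, 0)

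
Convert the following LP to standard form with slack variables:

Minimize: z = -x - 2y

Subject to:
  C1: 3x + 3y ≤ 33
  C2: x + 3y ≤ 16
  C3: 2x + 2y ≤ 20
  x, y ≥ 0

min z = -x - 2y

s.t.
  3x + 3y + s1 = 33
  x + 3y + s2 = 16
  2x + 2y + s3 = 20
  x, y, s1, s2, s3 ≥ 0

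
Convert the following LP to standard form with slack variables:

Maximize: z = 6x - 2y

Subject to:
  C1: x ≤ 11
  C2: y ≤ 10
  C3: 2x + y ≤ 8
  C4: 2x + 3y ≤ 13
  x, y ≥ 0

max z = 6x - 2y

s.t.
  x + s1 = 11
  y + s2 = 10
  2x + y + s3 = 8
  2x + 3y + s4 = 13
  x, y, s1, s2, s3, s4 ≥ 0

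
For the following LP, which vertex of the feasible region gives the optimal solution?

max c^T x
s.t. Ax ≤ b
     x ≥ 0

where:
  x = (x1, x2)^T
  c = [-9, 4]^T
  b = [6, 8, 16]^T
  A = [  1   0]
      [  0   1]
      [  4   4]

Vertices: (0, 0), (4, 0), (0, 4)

Evaluate the objective at each vertex of the feasible region:
  z(0, 0) = 0
  z(4, 0) = -36
  z(0, 4) = 16  ←
The maximum is at x1 = 0, x2 = 4.

(0, 4)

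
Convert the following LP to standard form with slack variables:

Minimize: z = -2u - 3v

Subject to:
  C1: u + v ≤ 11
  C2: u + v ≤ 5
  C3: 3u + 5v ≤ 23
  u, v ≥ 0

min z = -2u - 3v

s.t.
  u + v + s1 = 11
  u + v + s2 = 5
  3u + 5v + s3 = 23
  u, v, s1, s2, s3 ≥ 0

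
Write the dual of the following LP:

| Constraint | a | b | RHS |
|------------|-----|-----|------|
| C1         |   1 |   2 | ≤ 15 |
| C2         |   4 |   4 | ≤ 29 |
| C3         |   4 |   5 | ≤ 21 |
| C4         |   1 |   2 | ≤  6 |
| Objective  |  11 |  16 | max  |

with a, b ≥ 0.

Primal max cᵀx s.t. Ax ≤ b, x ≥ 0  →  Dual min bᵀy s.t. Aᵀy ≥ c, y ≥ 0.

Minimize: z = 15y1 + 29y2 + 21y3 + 6y4

Subject to:
  y1 + 4y2 + 4y3 + y4 ≥ 11
  2y1 + 4y2 + 5y3 + 2y4 ≥ 16
  y1, y2, y3, y4 ≥ 0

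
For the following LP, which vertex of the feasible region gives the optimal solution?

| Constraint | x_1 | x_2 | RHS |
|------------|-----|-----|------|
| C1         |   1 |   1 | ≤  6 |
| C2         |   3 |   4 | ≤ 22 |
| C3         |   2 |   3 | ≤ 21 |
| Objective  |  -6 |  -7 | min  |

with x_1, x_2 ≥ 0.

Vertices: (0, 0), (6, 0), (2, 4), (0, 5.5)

Evaluate the objective at each vertex of the feasible region:
  z(0, 0) = 0
  z(6, 0) = -36
  z(2, 4) = -40  ←
  z(0, 5.5) = -38.5
The minimum is at x_1 = 2, x_2 = 4.

(2, 4)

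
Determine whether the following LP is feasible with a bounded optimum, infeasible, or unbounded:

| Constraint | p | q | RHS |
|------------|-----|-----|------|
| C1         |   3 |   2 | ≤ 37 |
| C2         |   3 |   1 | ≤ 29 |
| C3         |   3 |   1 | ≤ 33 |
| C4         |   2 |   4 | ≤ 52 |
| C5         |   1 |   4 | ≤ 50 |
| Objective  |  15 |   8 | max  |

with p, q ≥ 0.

Feasible with a bounded optimal solution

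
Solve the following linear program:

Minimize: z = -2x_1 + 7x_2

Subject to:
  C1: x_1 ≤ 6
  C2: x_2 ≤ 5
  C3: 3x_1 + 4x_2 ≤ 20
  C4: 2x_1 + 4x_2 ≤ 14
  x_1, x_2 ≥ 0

Evaluate the objective at each vertex of the feasible region:
  z(0, 0) = 0
  z(6, 0) = -12  ←
  z(6, 0.5) = -8.5
  z(0, 3.5) = 24.5
The minimum is at x_1 = 6, x_2 = 0.

x_1 = 6, x_2 = 0, z = -12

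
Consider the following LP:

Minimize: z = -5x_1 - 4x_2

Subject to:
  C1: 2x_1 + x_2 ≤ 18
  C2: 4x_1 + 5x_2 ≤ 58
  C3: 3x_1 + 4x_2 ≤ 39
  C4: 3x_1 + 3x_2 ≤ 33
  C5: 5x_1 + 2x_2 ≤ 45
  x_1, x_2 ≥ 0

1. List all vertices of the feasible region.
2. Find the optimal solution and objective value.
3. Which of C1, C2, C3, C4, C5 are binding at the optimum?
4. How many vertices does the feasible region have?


1. (0, 0), (9, 0), (7, 4), (5, 6), (0, 9.75)
2. x_1 = 7, x_2 = 4, z = -51
3. C1, C4
4. 5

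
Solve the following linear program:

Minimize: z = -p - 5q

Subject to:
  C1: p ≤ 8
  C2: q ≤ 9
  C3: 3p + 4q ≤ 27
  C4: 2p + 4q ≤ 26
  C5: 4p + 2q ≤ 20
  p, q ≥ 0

Evaluate the objective at each vertex of the feasible region:
  z(0, 0) = 0
  z(5, 0) = -5
  z(2.6, 4.8) = -26.6
  z(1, 6) = -31
  z(0, 6.5) = -32.5  ←
The minimum is at p = 0, q = 6.5.

p = 0, q = 6.5, z = -32.5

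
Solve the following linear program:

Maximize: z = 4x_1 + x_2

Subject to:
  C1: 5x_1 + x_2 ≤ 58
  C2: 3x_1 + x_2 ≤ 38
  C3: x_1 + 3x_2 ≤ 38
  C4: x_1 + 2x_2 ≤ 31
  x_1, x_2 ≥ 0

Evaluate the objective at each vertex of the feasible region:
  z(0, 0) = 0
  z(11.6, 0) = 46.4
  z(10, 8) = 48  ←
  z(9.5, 9.5) = 47.5
  z(0, 12.67) = 12.67
The maximum is at x_1 = 10, x_2 = 8.

x_1 = 10, x_2 = 8, z = 48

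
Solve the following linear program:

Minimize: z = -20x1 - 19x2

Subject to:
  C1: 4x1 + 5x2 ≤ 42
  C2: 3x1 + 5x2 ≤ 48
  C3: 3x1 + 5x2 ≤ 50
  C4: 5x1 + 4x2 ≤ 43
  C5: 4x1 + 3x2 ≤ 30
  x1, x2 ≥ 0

Evaluate the objective at each vertex of the feasible region:
  z(0, 0) = 0
  z(7.5, 0) = -150
  z(3, 6) = -174  ←
  z(0, 8.4) = -159.6
The minimum is at x1 = 3, x2 = 6.

x1 = 3, x2 = 6, z = -174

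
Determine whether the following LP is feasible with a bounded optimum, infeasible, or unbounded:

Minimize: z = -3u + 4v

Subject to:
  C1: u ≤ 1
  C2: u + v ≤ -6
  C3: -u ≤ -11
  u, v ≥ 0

Infeasible (no feasible solution exists)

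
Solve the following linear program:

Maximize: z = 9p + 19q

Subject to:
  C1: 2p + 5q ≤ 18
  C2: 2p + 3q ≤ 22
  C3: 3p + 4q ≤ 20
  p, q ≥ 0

Evaluate the objective at each vertex of the feasible region:
  z(0, 0) = 0
  z(6.667, 0) = 60
  z(4, 2) = 74  ←
  z(0, 3.6) = 68.4
The maximum is at p = 4, q = 2.

p = 4, q = 2, z = 74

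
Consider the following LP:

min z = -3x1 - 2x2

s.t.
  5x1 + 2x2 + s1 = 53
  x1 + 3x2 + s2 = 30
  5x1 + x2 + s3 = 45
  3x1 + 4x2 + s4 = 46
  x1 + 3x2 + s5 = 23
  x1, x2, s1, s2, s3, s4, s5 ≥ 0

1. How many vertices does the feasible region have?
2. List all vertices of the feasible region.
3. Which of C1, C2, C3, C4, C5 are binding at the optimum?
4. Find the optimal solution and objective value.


1. 4
2. (0, 0), (9, 0), (8, 5), (0, 7.667)
3. C3, C5
4. x1 = 8, x2 = 5, z = -34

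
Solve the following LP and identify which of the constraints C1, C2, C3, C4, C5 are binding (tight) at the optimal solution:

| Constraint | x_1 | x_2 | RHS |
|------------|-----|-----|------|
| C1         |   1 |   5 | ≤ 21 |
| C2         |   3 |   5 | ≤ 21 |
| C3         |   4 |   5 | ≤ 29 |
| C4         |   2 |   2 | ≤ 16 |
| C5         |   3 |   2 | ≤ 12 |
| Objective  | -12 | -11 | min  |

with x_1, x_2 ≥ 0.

At x_1 = 2, x_2 = 3, compute slack b - a·x for each constraint:
  C1: 21 − 17 = 4  (slack)
  C2: 21 − 21 = 0  (binding)
  C3: 29 − 23 = 6  (slack)
  C4: 16 − 10 = 6  (slack)
  C5: 12 − 12 = 0  (binding)

Optimal: x_1 = 2, x_2 = 3
Binding: C2, C5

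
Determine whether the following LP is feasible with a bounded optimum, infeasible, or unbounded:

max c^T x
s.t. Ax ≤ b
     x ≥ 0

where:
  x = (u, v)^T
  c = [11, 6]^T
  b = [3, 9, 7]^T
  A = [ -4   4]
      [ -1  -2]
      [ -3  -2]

Unbounded (objective can increase without bound)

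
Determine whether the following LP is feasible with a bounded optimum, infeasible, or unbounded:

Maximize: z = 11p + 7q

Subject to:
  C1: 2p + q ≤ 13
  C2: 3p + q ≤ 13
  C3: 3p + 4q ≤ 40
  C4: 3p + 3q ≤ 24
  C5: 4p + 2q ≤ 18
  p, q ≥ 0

Feasible with a bounded optimal solution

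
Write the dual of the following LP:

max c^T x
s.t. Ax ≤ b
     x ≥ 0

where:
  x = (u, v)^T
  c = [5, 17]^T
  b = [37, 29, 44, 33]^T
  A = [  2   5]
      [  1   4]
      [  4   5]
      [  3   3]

Primal max cᵀx s.t. Ax ≤ b, x ≥ 0  →  Dual min bᵀy s.t. Aᵀy ≥ c, y ≥ 0.

Minimize: z = 37y1 + 29y2 + 44y3 + 33y4

Subject to:
  2y1 + y2 + 4y3 + 3y4 ≥ 5
  5y1 + 4y2 + 5y3 + 3y4 ≥ 17
  y1, y2, y3, y4 ≥ 0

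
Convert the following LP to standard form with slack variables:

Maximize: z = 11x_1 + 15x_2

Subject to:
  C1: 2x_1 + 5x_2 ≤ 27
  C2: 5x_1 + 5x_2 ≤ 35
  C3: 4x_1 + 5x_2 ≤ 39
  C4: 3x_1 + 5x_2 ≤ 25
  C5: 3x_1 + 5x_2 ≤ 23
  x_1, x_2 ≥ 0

max z = 11x_1 + 15x_2

s.t.
  2x_1 + 5x_2 + s1 = 27
  5x_1 + 5x_2 + s2 = 35
  4x_1 + 5x_2 + s3 = 39
  3x_1 + 5x_2 + s4 = 25
  3x_1 + 5x_2 + s5 = 23
  x_1, x_2, s1, s2, s3, s4, s5 ≥ 0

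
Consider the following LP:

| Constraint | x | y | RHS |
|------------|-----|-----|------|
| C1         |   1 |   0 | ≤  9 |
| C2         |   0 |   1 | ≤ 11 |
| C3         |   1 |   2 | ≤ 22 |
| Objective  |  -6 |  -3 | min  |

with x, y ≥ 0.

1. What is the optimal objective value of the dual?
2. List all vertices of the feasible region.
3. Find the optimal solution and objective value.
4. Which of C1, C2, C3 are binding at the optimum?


1. -73.5
2. (0, 0), (9, 0), (9, 6.5), (0, 11)
3. x = 9, y = 6.5, z = -73.5
4. C1, C3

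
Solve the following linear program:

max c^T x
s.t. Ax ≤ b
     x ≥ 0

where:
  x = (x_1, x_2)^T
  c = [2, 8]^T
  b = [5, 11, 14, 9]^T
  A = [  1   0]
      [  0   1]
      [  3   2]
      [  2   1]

Evaluate the objective at each vertex of the feasible region:
  z(0, 0) = 0
  z(4.5, 0) = 9
  z(4, 1) = 16
  z(0, 7) = 56  ←
The maximum is at x_1 = 0, x_2 = 7.

x_1 = 0, x_2 = 7, z = 56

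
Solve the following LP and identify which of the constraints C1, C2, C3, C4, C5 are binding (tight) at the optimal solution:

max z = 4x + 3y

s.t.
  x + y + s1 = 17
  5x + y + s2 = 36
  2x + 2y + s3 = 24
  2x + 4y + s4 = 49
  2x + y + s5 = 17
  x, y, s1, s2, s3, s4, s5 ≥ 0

At x = 5, y = 7, compute slack b - a·x for each constraint:
  C1: 17 − 12 = 5  (slack)
  C2: 36 − 32 = 4  (slack)
  C3: 24 − 24 = 0  (binding)
  C4: 49 − 38 = 11  (slack)
  C5: 17 − 17 = 0  (binding)

Optimal: x = 5, y = 7
Binding: C3, C5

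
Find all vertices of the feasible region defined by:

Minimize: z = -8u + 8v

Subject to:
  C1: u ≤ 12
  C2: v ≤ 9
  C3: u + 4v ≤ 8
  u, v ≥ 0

(0, 0), (8, 0), (0, 2)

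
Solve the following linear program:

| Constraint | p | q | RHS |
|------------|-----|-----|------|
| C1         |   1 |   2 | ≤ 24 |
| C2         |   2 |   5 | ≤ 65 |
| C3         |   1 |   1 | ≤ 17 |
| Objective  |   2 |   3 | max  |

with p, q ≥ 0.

Evaluate the objective at each vertex of the feasible region:
  z(0, 0) = 0
  z(17, 0) = 34
  z(10, 7) = 41  ←
  z(0, 12) = 36
The maximum is at p = 10, q = 7.

p = 10, q = 7, z = 41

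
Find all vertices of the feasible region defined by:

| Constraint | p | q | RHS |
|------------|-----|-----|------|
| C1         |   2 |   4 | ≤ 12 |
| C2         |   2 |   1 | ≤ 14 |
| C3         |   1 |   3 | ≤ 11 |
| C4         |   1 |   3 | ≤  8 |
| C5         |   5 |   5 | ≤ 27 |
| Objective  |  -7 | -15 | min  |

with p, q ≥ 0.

(0, 0), (5.4, 0), (4.8, 0.6), (2, 2), (0, 2.667)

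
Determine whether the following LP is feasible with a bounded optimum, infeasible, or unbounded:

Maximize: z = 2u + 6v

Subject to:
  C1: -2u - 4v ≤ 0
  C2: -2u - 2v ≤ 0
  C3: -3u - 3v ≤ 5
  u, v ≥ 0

Unbounded (objective can increase without bound)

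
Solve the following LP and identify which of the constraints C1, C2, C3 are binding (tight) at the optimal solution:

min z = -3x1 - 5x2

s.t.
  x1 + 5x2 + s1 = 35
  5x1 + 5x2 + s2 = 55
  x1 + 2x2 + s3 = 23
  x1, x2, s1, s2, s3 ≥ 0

At x1 = 5, x2 = 6, compute slack b - a·x for each constraint:
  C1: 35 − 35 = 0  (binding)
  C2: 55 − 55 = 0  (binding)
  C3: 23 − 17 = 6  (slack)

Optimal: x1 = 5, x2 = 6
Binding: C1, C2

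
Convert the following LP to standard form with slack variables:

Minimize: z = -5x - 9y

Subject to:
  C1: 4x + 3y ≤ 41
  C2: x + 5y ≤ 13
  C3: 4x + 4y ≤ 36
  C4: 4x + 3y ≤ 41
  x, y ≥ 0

min z = -5x - 9y

s.t.
  4x + 3y + s1 = 41
  x + 5y + s2 = 13
  4x + 4y + s3 = 36
  4x + 3y + s4 = 41
  x, y, s1, s2, s3, s4 ≥ 0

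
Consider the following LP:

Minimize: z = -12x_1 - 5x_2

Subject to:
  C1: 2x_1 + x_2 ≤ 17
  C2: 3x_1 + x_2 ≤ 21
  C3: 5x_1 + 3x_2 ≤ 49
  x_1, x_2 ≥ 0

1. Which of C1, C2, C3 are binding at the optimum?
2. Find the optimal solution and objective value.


1. C1, C2
2. x_1 = 4, x_2 = 9, z = -93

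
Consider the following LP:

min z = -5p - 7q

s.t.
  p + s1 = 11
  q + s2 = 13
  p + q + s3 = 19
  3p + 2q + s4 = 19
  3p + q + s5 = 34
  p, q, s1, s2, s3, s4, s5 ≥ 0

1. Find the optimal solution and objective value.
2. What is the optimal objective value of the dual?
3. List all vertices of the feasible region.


1. p = 0, q = 9.5, z = -66.5
2. -66.5
3. (0, 0), (6.333, 0), (0, 9.5)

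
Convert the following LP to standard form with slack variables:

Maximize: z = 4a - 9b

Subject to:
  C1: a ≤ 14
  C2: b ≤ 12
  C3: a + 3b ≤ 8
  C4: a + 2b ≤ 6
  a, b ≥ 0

max z = 4a - 9b

s.t.
  a + s1 = 14
  b + s2 = 12
  a + 3b + s3 = 8
  a + 2b + s4 = 6
  a, b, s1, s2, s3, s4 ≥ 0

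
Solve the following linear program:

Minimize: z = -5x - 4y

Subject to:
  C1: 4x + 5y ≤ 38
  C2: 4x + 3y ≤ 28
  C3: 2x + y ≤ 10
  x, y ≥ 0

Evaluate the objective at each vertex of the feasible region:
  z(0, 0) = 0
  z(5, 0) = -25
  z(2, 6) = -34  ←
  z(0, 7.6) = -30.4
The minimum is at x = 2, y = 6.

x = 2, y = 6, z = -34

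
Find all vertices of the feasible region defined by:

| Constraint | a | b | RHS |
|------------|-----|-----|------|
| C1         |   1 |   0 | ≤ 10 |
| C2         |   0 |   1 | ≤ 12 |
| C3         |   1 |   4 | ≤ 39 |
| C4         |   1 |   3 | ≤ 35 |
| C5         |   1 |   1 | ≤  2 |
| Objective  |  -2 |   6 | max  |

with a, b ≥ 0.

(0, 0), (2, 0), (0, 2)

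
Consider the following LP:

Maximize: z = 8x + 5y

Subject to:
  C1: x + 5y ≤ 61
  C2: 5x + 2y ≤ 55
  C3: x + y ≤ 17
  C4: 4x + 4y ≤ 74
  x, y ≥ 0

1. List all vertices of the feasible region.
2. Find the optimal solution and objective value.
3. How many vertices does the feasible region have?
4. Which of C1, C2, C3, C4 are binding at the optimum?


1. (0, 0), (11, 0), (7, 10), (6, 11), (0, 12.2)
2. x = 7, y = 10, z = 106
3. 5
4. C2, C3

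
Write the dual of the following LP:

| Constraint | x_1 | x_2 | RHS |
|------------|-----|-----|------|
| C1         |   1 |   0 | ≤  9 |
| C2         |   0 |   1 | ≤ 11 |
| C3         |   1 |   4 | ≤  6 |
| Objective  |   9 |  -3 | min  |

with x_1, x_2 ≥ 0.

Primal min cᵀx s.t. Ax ≤ b, x ≥ 0  →  Dual max −bᵀy s.t. Aᵀy ≥ −c, y ≥ 0.

Maximize: z = -9y1 - 11y2 - 6y3

Subject to:
  y1 + y3 ≥ -9
  y2 + 4y3 ≥ 3
  y1, y2, y3 ≥ 0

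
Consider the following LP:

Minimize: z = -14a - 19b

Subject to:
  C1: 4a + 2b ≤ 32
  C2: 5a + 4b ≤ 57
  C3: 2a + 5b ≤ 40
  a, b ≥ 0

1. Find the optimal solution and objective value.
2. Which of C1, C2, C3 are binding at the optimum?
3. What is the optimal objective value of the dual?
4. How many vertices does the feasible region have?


1. a = 5, b = 6, z = -184
2. C1, C3
3. -184
4. 4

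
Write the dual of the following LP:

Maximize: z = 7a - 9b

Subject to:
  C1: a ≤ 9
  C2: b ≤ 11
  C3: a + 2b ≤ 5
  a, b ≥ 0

Primal max cᵀx s.t. Ax ≤ b, x ≥ 0  →  Dual min bᵀy s.t. Aᵀy ≥ c, y ≥ 0.

Minimize: z = 9y1 + 11y2 + 5y3

Subject to:
  y1 + y3 ≥ 7
  y2 + 2y3 ≥ -9
  y1, y2, y3 ≥ 0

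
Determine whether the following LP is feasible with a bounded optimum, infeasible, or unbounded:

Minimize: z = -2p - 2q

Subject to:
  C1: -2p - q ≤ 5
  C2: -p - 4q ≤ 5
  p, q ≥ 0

Unbounded (objective can decrease without bound)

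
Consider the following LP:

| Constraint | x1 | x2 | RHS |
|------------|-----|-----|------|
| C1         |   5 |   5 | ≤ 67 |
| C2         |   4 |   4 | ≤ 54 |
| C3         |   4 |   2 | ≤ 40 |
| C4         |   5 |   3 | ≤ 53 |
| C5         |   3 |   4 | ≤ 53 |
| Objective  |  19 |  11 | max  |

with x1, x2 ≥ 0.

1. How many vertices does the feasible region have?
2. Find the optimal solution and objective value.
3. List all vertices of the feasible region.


1. 6
2. x1 = 7, x2 = 6, z = 199
3. (0, 0), (10, 0), (7, 6), (6.4, 7), (0.6, 12.8), (0, 13.25)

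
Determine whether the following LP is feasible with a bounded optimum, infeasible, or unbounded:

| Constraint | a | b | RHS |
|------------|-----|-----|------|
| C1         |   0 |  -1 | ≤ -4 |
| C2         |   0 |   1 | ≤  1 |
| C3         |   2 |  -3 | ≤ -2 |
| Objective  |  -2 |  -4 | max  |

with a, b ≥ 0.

Infeasible (no feasible solution exists)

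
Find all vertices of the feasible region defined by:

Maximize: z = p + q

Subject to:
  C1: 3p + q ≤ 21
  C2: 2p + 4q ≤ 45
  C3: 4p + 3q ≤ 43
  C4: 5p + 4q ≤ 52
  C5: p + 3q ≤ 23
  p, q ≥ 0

(0, 0), (7, 0), (5, 6), (0, 7.667)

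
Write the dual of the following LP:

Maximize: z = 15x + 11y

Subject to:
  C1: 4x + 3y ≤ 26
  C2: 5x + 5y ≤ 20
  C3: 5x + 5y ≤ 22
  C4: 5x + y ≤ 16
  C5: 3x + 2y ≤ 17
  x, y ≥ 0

Primal max cᵀx s.t. Ax ≤ b, x ≥ 0  →  Dual min bᵀy s.t. Aᵀy ≥ c, y ≥ 0.

Minimize: z = 26y1 + 20y2 + 22y3 + 16y4 + 17y5

Subject to:
  4y1 + 5y2 + 5y3 + 5y4 + 3y5 ≥ 15
  3y1 + 5y2 + 5y3 + y4 + 2y5 ≥ 11
  y1, y2, y3, y4, y5 ≥ 0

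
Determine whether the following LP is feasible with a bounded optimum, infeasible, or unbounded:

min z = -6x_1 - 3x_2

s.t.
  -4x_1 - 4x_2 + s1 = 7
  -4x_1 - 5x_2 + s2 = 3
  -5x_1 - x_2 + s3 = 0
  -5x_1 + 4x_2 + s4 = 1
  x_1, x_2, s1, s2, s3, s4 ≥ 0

Unbounded (objective can decrease without bound)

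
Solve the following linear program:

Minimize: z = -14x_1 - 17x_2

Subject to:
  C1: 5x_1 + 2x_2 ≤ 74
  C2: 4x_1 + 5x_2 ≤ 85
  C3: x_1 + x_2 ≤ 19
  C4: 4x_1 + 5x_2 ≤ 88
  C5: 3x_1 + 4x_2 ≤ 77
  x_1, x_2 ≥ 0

Evaluate the objective at each vertex of the feasible region:
  z(0, 0) = 0
  z(14.8, 0) = -207.2
  z(12, 7) = -287
  z(10, 9) = -293  ←
  z(0, 17) = -289
The minimum is at x_1 = 10, x_2 = 9.

x_1 = 10, x_2 = 9, z = -293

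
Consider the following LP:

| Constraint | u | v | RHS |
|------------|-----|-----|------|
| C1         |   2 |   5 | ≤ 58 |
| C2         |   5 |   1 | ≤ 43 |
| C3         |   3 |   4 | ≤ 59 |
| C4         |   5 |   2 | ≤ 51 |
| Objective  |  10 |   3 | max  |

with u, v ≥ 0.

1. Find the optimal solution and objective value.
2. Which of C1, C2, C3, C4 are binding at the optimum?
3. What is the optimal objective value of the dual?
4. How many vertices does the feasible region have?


1. u = 7, v = 8, z = 94
2. C2, C4
3. 94
4. 5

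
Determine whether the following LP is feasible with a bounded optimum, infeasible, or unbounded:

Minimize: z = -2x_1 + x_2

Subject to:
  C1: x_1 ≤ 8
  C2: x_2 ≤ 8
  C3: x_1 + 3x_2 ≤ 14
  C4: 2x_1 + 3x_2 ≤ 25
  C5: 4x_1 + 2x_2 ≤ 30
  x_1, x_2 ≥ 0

Feasible with a bounded optimal solution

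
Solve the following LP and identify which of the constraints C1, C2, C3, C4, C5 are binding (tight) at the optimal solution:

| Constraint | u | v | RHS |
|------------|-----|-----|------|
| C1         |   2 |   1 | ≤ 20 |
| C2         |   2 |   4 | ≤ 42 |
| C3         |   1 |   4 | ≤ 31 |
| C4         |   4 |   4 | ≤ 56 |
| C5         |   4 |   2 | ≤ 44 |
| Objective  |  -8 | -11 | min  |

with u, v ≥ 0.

At u = 7, v = 6, compute slack b - a·x for each constraint:
  C1: 20 − 20 = 0  (binding)
  C2: 42 − 38 = 4  (slack)
  C3: 31 − 31 = 0  (binding)
  C4: 56 − 52 = 4  (slack)
  C5: 44 − 40 = 4  (slack)

Optimal: u = 7, v = 6
Binding: C1, C3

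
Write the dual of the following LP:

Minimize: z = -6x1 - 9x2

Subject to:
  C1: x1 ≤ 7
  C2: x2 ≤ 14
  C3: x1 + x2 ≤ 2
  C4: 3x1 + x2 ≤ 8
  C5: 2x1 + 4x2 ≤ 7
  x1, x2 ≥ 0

Primal min cᵀx s.t. Ax ≤ b, x ≥ 0  →  Dual max −bᵀy s.t. Aᵀy ≥ −c, y ≥ 0.

Maximize: z = -7y1 - 14y2 - 2y3 - 8y4 - 7y5

Subject to:
  y1 + y3 + 3y4 + 2y5 ≥ 6
  y2 + y3 + y4 + 4y5 ≥ 9
  y1, y2, y3, y4, y5 ≥ 0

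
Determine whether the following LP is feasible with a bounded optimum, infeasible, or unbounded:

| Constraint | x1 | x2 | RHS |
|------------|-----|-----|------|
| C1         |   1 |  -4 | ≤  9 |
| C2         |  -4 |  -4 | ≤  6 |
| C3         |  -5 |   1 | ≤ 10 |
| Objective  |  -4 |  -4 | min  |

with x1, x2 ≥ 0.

Unbounded (objective can decrease without bound)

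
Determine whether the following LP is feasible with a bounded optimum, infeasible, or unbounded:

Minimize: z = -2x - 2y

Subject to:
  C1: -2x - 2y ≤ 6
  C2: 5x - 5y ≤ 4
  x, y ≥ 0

Unbounded (objective can decrease without bound)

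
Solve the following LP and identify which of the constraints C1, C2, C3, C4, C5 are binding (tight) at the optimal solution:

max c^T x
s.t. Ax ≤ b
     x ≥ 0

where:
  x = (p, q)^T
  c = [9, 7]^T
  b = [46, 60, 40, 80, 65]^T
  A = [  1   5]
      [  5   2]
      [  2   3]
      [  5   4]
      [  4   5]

At p = 10, q = 5, compute slack b - a·x for each constraint:
  C1: 46 − 35 = 11  (slack)
  C2: 60 − 60 = 0  (binding)
  C3: 40 − 35 = 5  (slack)
  C4: 80 − 70 = 10  (slack)
  C5: 65 − 65 = 0  (binding)

Optimal: p = 10, q = 5
Binding: C2, C5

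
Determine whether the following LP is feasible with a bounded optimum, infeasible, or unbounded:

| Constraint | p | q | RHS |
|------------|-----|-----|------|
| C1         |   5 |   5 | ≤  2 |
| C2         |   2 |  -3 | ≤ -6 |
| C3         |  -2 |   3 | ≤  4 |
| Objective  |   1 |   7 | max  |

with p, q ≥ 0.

Infeasible (no feasible solution exists)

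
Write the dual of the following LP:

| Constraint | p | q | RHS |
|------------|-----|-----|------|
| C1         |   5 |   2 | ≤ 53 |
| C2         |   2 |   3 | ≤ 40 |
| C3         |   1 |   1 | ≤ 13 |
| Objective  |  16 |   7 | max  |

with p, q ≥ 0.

Primal max cᵀx s.t. Ax ≤ b, x ≥ 0  →  Dual min bᵀy s.t. Aᵀy ≥ c, y ≥ 0.

Minimize: z = 53y1 + 40y2 + 13y3

Subject to:
  5y1 + 2y2 + y3 ≥ 16
  2y1 + 3y2 + y3 ≥ 7
  y1, y2, y3 ≥ 0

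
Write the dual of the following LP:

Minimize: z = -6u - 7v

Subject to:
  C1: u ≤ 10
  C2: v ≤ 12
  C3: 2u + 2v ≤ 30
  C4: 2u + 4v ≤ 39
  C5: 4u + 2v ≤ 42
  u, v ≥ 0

Primal min cᵀx s.t. Ax ≤ b, x ≥ 0  →  Dual max −bᵀy s.t. Aᵀy ≥ −c, y ≥ 0.

Maximize: z = -10y1 - 12y2 - 30y3 - 39y4 - 42y5

Subject to:
  y1 + 2y3 + 2y4 + 4y5 ≥ 6
  y2 + 2y3 + 4y4 + 2y5 ≥ 7
  y1, y2, y3, y4, y5 ≥ 0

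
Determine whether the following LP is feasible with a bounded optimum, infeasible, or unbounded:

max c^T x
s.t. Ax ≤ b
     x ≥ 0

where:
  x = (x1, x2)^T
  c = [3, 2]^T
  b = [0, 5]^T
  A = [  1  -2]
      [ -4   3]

Unbounded (objective can increase without bound)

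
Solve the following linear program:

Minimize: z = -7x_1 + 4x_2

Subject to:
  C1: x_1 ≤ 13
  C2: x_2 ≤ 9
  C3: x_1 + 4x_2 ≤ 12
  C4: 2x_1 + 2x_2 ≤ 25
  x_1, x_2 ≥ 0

Evaluate the objective at each vertex of the feasible region:
  z(0, 0) = 0
  z(12, 0) = -84  ←
  z(0, 3) = 12
The minimum is at x_1 = 12, x_2 = 0.

x_1 = 12, x_2 = 0, z = -84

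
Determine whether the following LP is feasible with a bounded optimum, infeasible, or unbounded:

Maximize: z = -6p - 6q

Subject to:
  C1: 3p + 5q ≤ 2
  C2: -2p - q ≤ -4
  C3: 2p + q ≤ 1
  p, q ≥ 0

Infeasible (no feasible solution exists)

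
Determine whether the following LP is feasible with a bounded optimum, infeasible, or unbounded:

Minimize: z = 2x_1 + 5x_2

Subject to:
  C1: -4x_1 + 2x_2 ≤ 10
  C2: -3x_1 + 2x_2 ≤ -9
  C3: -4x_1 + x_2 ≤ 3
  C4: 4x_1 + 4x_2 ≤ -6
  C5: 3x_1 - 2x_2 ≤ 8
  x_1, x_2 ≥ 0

Infeasible (no feasible solution exists)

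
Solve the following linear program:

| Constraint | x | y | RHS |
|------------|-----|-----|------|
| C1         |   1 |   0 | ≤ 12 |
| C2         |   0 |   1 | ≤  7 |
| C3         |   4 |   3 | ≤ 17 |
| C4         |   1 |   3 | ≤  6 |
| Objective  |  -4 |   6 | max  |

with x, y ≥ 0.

Evaluate the objective at each vertex of the feasible region:
  z(0, 0) = 0
  z(4.25, 0) = -17
  z(3.667, 0.7778) = -10
  z(0, 2) = 12  ←
The maximum is at x = 0, y = 2.

x = 0, y = 2, z = 12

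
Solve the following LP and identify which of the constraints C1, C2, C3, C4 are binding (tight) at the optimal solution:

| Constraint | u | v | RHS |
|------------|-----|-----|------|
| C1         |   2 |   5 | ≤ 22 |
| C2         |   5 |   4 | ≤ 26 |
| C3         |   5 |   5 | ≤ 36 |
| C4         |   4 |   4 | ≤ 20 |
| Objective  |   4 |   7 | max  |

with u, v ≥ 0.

At u = 1, v = 4, compute slack b - a·x for each constraint:
  C1: 22 − 22 = 0  (binding)
  C2: 26 − 21 = 5  (slack)
  C3: 36 − 25 = 11  (slack)
  C4: 20 − 20 = 0  (binding)

Optimal: u = 1, v = 4
Binding: C1, C4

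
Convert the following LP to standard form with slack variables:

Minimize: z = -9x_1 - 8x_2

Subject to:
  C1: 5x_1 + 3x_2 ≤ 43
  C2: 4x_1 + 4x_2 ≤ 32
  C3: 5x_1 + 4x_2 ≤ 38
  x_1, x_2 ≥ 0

min z = -9x_1 - 8x_2

s.t.
  5x_1 + 3x_2 + s1 = 43
  4x_1 + 4x_2 + s2 = 32
  5x_1 + 4x_2 + s3 = 38
  x_1, x_2, s1, s2, s3 ≥ 0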